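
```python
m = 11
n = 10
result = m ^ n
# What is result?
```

Trace:
`m = 11` → m = 11
`n = 10` → n = 10
`result = m ^ n` → result = 1
So result = 1

Answer: 1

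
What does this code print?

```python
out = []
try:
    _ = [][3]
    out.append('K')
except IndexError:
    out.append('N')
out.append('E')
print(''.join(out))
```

Execution trace: 'N' (except IndexError) → 'E' (after the try/except). Output: NE

Answer: NE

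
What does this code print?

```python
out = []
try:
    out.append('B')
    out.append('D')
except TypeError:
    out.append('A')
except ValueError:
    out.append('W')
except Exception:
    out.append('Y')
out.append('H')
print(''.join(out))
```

Execution trace: 'B' (try body) → 'D' (try body, no exception) → 'H' (after the try/except). Output: BDH

Answer: BDH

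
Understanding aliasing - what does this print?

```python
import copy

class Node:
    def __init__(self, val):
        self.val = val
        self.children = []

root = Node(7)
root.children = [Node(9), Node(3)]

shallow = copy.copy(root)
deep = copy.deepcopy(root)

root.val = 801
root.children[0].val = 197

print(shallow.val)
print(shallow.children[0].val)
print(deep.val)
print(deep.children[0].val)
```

Key concept: deep copy with custom objects.
Step by step:
`root = Node(7)` → root = Node(val=7, children=[])
`root.children = [Node(9), Node(3)]` → root = Node(val=7, children=[Node(val=9, children=[]), Node(val=3, children=[])])
`shallow = copy.copy(root)` → shallow = Node(val=7, children=[Node(val=9, children=[]), Node(val=3, children=[])])
`deep = copy.deepcopy(root)` → deep = Node(val=7, children=[Node(val=9, children=[]), Node(val=3, children=[])])
`root.val = 801` → root = Node(val=801, children=[Node(val=9, children=[]), Node(val=3, children=[])])
`root.children[0].val = 197` → root = Node(val=801, children=[Node(val=197, children=[]), Node(val=3, children=[])]); shallow = Node(val=7, children=[Node(val=197, children=[]), Node(val=3, children=[])])
`print(shallow.val)` → prints 7
`print(shallow.children[0].val)` → prints 197
`print(deep.val)` → prints 7
`print(deep.children[0].val)` → prints 9

Answer:
7
197
7
9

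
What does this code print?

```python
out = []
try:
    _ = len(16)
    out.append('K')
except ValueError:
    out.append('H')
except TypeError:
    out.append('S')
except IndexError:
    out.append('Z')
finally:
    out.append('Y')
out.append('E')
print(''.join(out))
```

Execution trace: 'S' (except TypeError) → 'Y' (finally) → 'E' (after the try/except). Output: SYE

Answer: SYE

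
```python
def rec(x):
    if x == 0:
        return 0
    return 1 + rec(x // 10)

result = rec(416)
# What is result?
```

Count of digits of 416: 3

Answer: 3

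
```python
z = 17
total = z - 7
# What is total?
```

Trace:
`z = 17` → z = 17
`total = z - 7` → total = 10
So total = 10

Answer: 10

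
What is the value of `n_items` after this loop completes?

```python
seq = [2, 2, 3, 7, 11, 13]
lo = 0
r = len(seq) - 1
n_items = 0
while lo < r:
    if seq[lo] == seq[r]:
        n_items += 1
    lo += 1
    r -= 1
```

Count matching pairs from ends
`n_items` takes the values: 0

Answer: 0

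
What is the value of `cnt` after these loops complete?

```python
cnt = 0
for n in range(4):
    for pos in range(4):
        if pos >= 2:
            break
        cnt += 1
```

Inner breaks at 2, outer runs 4 times
`cnt` takes the values: 0 → 1 → 2 → 3 → 4 → 5 → 6 → 7 → 8

Answer: 8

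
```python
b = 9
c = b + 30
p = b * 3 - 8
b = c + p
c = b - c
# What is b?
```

Trace:
`b = 9` → b = 9
`c = b + 30` → c = 39
`p = b * 3 - 8` → p = 19
`b = c + p` → b = 58
`c = b - c` → c = 19
So b = 58

Answer: 58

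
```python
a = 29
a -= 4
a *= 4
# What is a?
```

Trace:
`a = 29` → a = 29
`a -= 4` → a = 25
`a *= 4` → a = 100
So a = 100

Answer: 100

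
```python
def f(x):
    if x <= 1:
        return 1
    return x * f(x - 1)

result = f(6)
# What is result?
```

f(6) = 6 * 5 * 4 * 3 * 2 * 1 = 720

Answer: 720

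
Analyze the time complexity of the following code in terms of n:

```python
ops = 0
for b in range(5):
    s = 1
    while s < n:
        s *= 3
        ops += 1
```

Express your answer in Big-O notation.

Each loop level contributes: 1 × log n. Multiplying the contributions gives O(log n).

Answer: O(log n)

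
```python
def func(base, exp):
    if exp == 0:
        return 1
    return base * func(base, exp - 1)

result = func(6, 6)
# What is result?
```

func(6, 6) = 6 * 6 * 6 * 6 * 6 * 6 = 46656

Answer: 46656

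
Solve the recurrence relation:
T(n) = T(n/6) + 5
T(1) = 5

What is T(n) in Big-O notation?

Each step divides n by 6 and adds 5. After log_6(n) steps we reach T(1)=5. So T(n) = 5·log_6(n) + 5 = O(log n).

Answer: O(log n)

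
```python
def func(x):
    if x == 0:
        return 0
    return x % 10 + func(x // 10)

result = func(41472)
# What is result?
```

Sum of digits of 41472: 2 + 7 + 4 + 1 + 4 = 18

Answer: 18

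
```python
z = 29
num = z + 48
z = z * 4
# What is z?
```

Trace:
`z = 29` → z = 29
`num = z + 48` → num = 77
`z = z * 4` → z = 116
So z = 116

Answer: 116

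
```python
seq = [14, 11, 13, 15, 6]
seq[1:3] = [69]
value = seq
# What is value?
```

Trace:
`seq = [14, 11, 13, 15, 6]` → seq = [14, 11, 13, 15, 6]
`seq[1:3] = [69]` → seq = [14, 69, 15, 6]
`value = seq` → value = [14, 69, 15, 6]
So value = [14, 69, 15, 6]

Answer: [14, 69, 15, 6]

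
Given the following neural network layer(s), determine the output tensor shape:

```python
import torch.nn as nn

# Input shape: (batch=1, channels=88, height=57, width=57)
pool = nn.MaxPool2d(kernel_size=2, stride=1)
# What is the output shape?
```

Input: (1, 88, 57, 57) -> Output: (1, 88, 56, 56)

Answer: (1, 88, 56, 56)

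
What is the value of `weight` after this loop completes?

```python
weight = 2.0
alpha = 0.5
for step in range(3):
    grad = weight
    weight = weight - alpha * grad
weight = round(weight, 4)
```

Gradient descent: w = 2.0 * (1 - 0.5)^3
`weight` takes the values: 2.0 → 1.0 → 0.5 → 0.25

Answer: 0.25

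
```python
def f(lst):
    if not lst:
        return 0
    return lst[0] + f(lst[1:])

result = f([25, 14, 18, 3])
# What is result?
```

25 + 14 + 18 + 3 + 0 = 60

Answer: 60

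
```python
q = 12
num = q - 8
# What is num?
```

Trace:
`q = 12` → q = 12
`num = q - 8` → num = 4
So num = 4

Answer: 4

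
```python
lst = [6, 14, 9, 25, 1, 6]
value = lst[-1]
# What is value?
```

Trace:
`lst = [6, 14, 9, 25, 1, 6]` → lst = [6, 14, 9, 25, 1, 6]
`value = lst[-1]` → value = 6
So value = 6

Answer: 6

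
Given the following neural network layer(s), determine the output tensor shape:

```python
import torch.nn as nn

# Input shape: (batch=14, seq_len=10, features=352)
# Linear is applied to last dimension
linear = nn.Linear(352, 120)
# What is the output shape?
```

Input: (14, 10, 352) -> Output: (14, 10, 120)

Answer: (14, 10, 120)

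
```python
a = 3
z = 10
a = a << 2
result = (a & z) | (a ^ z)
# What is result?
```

Trace:
`a = 3` → a = 3
`z = 10` → z = 10
`a = a << 2` → a = 12
`result = (a & z) | (a ^ z)` → result = 14
So result = 14

Answer: 14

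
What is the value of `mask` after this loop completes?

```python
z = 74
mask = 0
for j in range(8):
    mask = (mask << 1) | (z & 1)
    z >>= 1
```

Reverse lowest 8 bits of 74
`mask` takes the values: 0 → 1 → 2 → 5 → 10 → 20 → 41 → 82

Answer: 82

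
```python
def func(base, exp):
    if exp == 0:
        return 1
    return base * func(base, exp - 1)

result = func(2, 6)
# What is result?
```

func(2, 6) = 2 * 2 * 2 * 2 * 2 * 2 = 64

Answer: 64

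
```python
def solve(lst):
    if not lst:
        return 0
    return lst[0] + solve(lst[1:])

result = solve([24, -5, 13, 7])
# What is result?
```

24 + (-5) + 13 + 7 + 0 = 39

Answer: 39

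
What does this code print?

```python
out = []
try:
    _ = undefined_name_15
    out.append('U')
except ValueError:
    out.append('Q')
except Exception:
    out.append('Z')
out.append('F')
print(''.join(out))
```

Execution trace: 'Z' (except Exception) → 'F' (after the try/except). Output: ZF

Answer: ZF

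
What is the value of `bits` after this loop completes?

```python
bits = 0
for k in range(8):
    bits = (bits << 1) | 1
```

Build 8 consecutive 1-bits: 0b11111111
`bits` takes the values: 0 → 1 → 3 → 7 → 15 → 31 → 63 → 127 → 255

Answer: 255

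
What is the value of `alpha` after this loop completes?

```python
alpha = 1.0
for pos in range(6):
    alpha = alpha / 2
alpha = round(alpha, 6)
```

Halving LR 6 times: 1 / 2^6
`alpha` takes the values: 1.0 → 0.5 → 0.25 → 0.125 → 0.0625 → 0.03125 → 0.015625

Answer: 0.015625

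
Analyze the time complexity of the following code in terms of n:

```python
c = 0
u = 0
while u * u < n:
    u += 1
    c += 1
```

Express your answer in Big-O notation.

Each loop level contributes: √n. Multiplying the contributions gives O(√n).

Answer: O(√n)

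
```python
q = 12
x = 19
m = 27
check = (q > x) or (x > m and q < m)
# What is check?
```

Trace:
`q = 12` → q = 12
`x = 19` → x = 19
`m = 27` → m = 27
`check = (q > x) or (x > m and q < m)` → check = False
So check = False

Answer: False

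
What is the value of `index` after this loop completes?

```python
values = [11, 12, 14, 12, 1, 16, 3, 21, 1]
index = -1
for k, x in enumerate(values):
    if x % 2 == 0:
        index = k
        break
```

First even number index in [11, 12, 14, 12, 1, 16, 3, 21, 1]
`index` takes the values: -1 → 1

Answer: 1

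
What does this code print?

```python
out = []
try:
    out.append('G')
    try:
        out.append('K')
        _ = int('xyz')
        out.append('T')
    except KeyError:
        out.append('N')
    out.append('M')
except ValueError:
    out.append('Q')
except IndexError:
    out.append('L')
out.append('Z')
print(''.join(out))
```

Execution trace: 'G' (try body) → 'K' (inner try body) → 'Q' (except ValueError) → 'Z' (after the try/except). Output: GKQZ

Answer: GKQZ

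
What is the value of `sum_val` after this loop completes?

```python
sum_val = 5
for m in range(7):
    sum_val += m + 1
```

Start at 5, add 1 to 7 = 33
`sum_val` takes the values: 5 → 6 → 8 → 11 → 15 → 20 → 26 → 33

Answer: 33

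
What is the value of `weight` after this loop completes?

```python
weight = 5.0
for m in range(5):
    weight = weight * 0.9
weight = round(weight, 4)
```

Exponential decay: 5.0 * 0.9^5
`weight` takes the values: 5.0 → 4.5 → 4.05 → 3.645 → 3.2805 → 2.95245 → 2.9525

Answer: 2.9525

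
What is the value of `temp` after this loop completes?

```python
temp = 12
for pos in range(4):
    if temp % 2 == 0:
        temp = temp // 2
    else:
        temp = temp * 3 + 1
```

Collatz-style transformation from 12
`temp` takes the values: 12 → 6 → 3 → 10 → 5

Answer: 5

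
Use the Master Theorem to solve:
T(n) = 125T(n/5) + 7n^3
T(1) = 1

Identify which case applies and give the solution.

a=125, b=5, f(n)=7n^3. log_5(125) = 3. Since c=3 = 3, Case 2 applies: T(n) = Θ(n^log_b(a) · log n) = O(n^3 log n).

Answer: O(n^3 log n) - Case 2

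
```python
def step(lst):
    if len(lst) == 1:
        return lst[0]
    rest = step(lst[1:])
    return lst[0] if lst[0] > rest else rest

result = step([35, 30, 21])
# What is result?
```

Recursive max over [35, 30, 21] = 35

Answer: 35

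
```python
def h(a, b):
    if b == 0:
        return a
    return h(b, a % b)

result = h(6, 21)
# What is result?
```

h(6, 21) -> h(21, 6) -> h(6, 3) -> h(3, 0) -> 3

Answer: 3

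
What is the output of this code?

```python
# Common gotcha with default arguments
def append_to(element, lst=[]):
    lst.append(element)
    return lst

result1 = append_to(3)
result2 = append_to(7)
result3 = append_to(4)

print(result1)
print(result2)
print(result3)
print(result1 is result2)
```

Key concept: mutable default argument gotcha.
Step by step:
`result1 = append_to(3)` → result1 = [3]
`result2 = append_to(7)` → result1 = [3, 7] (same object as result2); result2 = [3, 7] (same object as result1)
`result3 = append_to(4)` → result1 = [3, 7, 4] (same object as result2, result3); result2 = [3, 7, 4] (same object as result1, result3); result3 = [3, 7, 4] (same object as result1, result2)
`print(result1)` → prints [3, 7, 4]
`print(result2)` → prints [3, 7, 4]
`print(result3)` → prints [3, 7, 4]
`print(result1 is result2)` → prints True

Answer:
[3, 7, 4]
[3, 7, 4]
[3, 7, 4]
True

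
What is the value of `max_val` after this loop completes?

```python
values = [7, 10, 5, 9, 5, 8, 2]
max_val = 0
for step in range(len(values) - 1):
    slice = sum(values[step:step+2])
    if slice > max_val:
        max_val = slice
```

Max sum of 2-element window in [7, 10, 5, 9, 5, 8, 2]
`max_val` takes the values: 0 → 17

Answer: 17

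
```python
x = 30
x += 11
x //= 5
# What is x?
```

Trace:
`x = 30` → x = 30
`x += 11` → x = 41
`x //= 5` → x = 8
So x = 8

Answer: 8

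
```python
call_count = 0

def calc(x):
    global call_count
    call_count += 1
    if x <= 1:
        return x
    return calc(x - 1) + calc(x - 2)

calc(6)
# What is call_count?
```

Calls(x) = 1 + Calls(x-1) + Calls(x-2); Calls(0)=Calls(1)=1. For x=6 this gives 25.

Answer: 25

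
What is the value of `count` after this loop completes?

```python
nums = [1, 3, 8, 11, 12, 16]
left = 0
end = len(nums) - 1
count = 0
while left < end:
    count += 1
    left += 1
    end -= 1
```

Iterations until pointers meet (list length 6)
`count` takes the values: 0 → 1 → 2 → 3

Answer: 3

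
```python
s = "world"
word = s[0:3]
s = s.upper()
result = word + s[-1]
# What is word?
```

Trace:
`s = "world"` → s = 'world'
`word = s[0:3]` → word = 'wor'
`s = s.upper()` → s = 'WORLD'
`result = word + s[-1]` → result = 'worD'
So word = 'wor'

Answer: 'wor'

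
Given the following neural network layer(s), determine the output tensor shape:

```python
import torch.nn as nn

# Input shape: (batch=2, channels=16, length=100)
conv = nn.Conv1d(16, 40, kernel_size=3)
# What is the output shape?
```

Input: (2, 16, 100) -> Output: (2, 40, 98)

Answer: (2, 40, 98)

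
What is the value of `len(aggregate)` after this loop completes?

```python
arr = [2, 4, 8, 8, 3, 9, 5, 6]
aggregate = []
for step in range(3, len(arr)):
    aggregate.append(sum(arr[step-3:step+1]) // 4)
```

Number of 4-element averages
`aggregate` takes the values: [] → [5] → [5, 5] → [5, 5, 7] → [5, 5, 7, 6] → [5, 5, 7, 6, 5]
So `len(aggregate)` = 5

Answer: 5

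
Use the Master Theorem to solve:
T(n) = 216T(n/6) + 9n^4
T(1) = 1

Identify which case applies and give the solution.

a=216, b=6, f(n)=9n^4. log_6(216) = 3. Since c=4 > 3 and the regularity condition holds (216(n/6)^4 = (216/6^4)n^4 with 216/6^4 < 1), Case 3 applies: T(n) = Θ(f(n)) = O(n^4).

Answer: O(n^4) - Case 3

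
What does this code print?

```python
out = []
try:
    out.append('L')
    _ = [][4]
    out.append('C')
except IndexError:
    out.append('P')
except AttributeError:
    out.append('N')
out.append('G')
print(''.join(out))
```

Execution trace: 'L' (try body) → 'P' (except IndexError) → 'G' (after the try/except). Output: LPG

Answer: LPG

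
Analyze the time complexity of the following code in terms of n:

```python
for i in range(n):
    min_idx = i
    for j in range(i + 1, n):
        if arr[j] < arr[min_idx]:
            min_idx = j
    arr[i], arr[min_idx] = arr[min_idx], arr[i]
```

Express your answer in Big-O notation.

This is Selection sort. Time complexity: O(n²).

Answer: O(n²)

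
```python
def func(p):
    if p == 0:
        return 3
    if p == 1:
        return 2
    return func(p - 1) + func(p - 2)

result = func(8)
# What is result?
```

Build up from base cases: func(0)=3, func(1)=2, func(2)=5, func(3)=7, func(4)=12, func(5)=19, func(6)=31, ..., func(8)=81

Answer: 81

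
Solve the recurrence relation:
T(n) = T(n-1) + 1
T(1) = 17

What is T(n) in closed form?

Unrolling: T(n) = T(1) + 1·(n-1) = 17 + 1(n-1) = n + 16.

Answer: T(n) = n + 16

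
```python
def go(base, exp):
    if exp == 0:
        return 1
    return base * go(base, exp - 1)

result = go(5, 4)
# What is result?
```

go(5, 4) = 5 * 5 * 5 * 5 = 625

Answer: 625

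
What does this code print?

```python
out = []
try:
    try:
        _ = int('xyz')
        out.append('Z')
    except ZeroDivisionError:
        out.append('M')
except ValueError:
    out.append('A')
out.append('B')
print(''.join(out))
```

Execution trace: 'A' (outer except ValueError) → 'B' (after the try/except). Output: AB

Answer: AB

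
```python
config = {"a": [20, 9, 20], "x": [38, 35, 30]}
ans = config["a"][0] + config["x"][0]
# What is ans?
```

Trace:
`config = {"a": [20, 9, 20], "x": [38, 35, 30]}` → config = {'a': [20, 9, 20], 'x': [38, 35, 30]}
`ans = config["a"][0] + config["x"][0]` → ans = 58
So ans = 58

Answer: 58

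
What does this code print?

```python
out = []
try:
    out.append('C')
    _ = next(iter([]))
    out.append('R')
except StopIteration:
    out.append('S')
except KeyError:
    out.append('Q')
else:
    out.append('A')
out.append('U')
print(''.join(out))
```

Execution trace: 'C' (try body) → 'S' (except StopIteration) → 'U' (after the try/except). Output: CSU

Answer: CSU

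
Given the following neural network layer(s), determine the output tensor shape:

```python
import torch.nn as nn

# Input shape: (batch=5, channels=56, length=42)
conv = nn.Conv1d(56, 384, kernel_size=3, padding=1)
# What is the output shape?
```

Input: (5, 56, 42) -> Output: (5, 384, 42)

Answer: (5, 384, 42)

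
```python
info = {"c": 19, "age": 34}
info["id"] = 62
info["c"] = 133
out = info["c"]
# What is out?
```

Trace:
`info = {"c": 19, "age": 34}` → info = {'c': 19, 'age': 34}
`info["id"] = 62` → info = {'c': 19, 'age': 34, 'id': 62}
`info["c"] = 133` → info = {'c': 133, 'age': 34, 'id': 62}
`out = info["c"]` → out = 133
So out = 133

Answer: 133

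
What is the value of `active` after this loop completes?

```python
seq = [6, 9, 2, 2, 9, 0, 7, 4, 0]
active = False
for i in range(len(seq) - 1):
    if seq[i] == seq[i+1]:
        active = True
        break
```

Check consecutive duplicates in [6, 9, 2, 2, 9, 0, 7, 4, 0]
`active` takes the values: False → True

Answer: True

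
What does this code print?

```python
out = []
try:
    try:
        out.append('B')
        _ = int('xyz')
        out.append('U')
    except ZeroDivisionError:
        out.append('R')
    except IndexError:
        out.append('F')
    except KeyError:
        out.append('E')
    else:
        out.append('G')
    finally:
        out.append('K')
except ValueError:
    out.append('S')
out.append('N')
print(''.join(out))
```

Execution trace: 'B' (inner try body) → 'K' (inner finally) → 'S' (outer except ValueError) → 'N' (after the try/except). Output: BKSN

Answer: BKSN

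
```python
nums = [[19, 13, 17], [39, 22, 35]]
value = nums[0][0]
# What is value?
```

Trace:
`nums = [[19, 13, 17], [39, 22, 35]]` → nums = [[19, 13, 17], [39, 22, 35]]
`value = nums[0][0]` → value = 19
So value = 19

Answer: 19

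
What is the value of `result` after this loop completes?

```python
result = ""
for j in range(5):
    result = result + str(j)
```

Concatenate digits 0 to 4
`result` takes the values: "" → "0" → "01" → "012" → "0123" → "01234"

Answer: "01234"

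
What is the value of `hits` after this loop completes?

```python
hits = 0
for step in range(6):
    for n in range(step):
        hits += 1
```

Triangle number: 0+1+2+...+5
`hits` takes the values: 0 → 1 → 2 → 3 → 4 → 5 → 6 → 7 → 8 → 9 → 10 → 11 → 12 → 13 → 14 → 15

Answer: 15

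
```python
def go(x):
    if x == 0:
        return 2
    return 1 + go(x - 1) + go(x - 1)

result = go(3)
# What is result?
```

go(x) = 1 + 2·go(x-1), go(0)=2. Closed form: (2+1)·2^3 - 1 = 23.

Answer: 23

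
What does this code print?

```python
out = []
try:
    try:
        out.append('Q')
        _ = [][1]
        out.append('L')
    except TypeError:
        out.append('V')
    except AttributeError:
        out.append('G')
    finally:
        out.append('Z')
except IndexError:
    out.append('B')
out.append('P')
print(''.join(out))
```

Execution trace: 'Q' (try body) → 'Z' (finally) → 'B' (outer except IndexError) → 'P' (after the try/except). Output: QZBP

Answer: QZBP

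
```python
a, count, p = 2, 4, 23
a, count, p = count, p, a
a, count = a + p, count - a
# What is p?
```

Trace:
`a, count, p = 2, 4, 23` → a = 2; count = 4; p = 23
`a, count, p = count, p, a` → a = 4; count = 23; p = 2
`a, count = a + p, count - a` → a = 6; count = 19
So p = 2

Answer: 2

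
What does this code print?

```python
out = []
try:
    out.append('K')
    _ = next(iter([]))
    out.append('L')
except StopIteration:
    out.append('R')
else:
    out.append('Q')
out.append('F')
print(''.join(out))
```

Execution trace: 'K' (try body) → 'R' (except StopIteration) → 'F' (after the try/except). Output: KRF

Answer: KRF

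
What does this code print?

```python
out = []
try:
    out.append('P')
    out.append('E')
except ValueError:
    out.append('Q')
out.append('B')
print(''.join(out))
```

Execution trace: 'P' (try body) → 'E' (try body, no exception) → 'B' (after the try/except). Output: PEB

Answer: PEB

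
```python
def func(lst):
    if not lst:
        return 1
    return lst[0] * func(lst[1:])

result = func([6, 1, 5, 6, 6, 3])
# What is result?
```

Product over [6, 1, 5, 6, 6, 3] = 6 * 1 * 5 * 6 * 6 * 3 = 3240

Answer: 3240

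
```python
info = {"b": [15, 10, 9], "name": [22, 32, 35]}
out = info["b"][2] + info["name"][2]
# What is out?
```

Trace:
`info = {"b": [15, 10, 9], "name": [22, 32, 35]}` → info = {'b': [15, 10, 9], 'name': [22, 32, 35]}
`out = info["b"][2] + info["name"][2]` → out = 44
So out = 44

Answer: 44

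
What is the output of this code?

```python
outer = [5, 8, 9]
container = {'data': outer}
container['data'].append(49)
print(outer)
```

Key concept: dict holds reference to list.
Step by step:
`outer = [5, 8, 9]` → outer = [5, 8, 9]
`container = {'data': outer}` → container = {'data': [5, 8, 9]}
`container['data'].append(49)` → outer = [5, 8, 9, 49]; container = {'data': [5, 8, 9, 49]}
`print(outer)` → prints [5, 8, 9, 49]

Answer: [5, 8, 9, 49]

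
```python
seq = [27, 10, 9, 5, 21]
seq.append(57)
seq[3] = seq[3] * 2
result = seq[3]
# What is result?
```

Trace:
`seq = [27, 10, 9, 5, 21]` → seq = [27, 10, 9, 5, 21]
`seq.append(57)` → seq = [27, 10, 9, 5, 21, 57]
`seq[3] = seq[3] * 2` → seq = [27, 10, 9, 10, 21, 57]
`result = seq[3]` → result = 10
So result = 10

Answer: 10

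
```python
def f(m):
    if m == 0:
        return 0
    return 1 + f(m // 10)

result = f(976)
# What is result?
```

Count of digits of 976: 3

Answer: 3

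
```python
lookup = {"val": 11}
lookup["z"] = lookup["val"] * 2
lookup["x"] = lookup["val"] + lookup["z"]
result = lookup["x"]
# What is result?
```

Trace:
`lookup = {"val": 11}` → lookup = {'val': 11}
`lookup["z"] = lookup["val"] * 2` → lookup = {'val': 11, 'z': 22}
`lookup["x"] = lookup["val"] + lookup["z"]` → lookup = {'val': 11, 'z': 22, 'x': 33}
`result = lookup["x"]` → result = 33
So result = 33

Answer: 33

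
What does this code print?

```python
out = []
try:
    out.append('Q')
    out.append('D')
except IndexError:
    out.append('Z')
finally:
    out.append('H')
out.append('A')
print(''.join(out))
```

Execution trace: 'Q' (try body) → 'D' (try body, no exception) → 'H' (finally) → 'A' (after the try/except). Output: QDHA

Answer: QDHA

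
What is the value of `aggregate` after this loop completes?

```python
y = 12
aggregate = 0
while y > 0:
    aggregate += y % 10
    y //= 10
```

Sum digits of 12
`aggregate` takes the values: 0 → 2 → 3

Answer: 3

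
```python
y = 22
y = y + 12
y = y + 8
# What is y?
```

Trace:
`y = 22` → y = 22
`y = y + 12` → y = 34
`y = y + 8` → y = 42
So y = 42

Answer: 42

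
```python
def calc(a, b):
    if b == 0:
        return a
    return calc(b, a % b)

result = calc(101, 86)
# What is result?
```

calc(101, 86) -> calc(86, 15) -> calc(15, 11) -> calc(11, 4) -> calc(4, 3) -> calc(3, 1) -> calc(1, 0) -> 1

Answer: 1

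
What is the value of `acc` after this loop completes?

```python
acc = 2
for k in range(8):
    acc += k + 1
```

Start at 2, add 1 to 8 = 38
`acc` takes the values: 2 → 3 → 5 → 8 → 12 → 17 → 23 → 30 → 38

Answer: 38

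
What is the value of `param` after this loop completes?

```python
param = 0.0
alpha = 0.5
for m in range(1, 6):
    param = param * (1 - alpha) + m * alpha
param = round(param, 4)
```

Moving average with lr=0.5
`param` takes the values: 0.0 → 0.5 → 1.25 → 2.125 → 3.0625 → 4.03125 → 4.0312

Answer: 4.0312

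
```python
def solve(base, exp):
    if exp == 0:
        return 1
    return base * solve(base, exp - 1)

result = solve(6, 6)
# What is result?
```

solve(6, 6) = 6 * 6 * 6 * 6 * 6 * 6 = 46656

Answer: 46656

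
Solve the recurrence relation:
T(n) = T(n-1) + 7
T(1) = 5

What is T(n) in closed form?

Unrolling: T(n) = T(1) + 7·(n-1) = 5 + 7(n-1) = 7n - 2.

Answer: T(n) = 7n - 2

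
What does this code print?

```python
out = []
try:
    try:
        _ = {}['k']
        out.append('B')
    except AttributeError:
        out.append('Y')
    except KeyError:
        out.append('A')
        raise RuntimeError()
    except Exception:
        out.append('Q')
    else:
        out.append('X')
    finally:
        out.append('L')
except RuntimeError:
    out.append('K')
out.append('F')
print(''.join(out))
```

Execution trace: 'A' (inner except KeyError) → 'L' (inner finally) → 'K' (outer except RuntimeError) → 'F' (after the try/except). Output: ALKF

Answer: ALKF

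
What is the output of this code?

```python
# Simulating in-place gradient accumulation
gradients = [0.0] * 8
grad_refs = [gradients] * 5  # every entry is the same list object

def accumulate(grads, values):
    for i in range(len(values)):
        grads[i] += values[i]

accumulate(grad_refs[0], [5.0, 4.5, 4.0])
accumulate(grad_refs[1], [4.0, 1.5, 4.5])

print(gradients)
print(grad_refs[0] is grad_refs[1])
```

Key concept: gradient accumulation aliasing.
Step by step:
`gradients = [0.0] * 8` → gradients = [0.0, 0.0, 0.0, 0.0, 0.0, 0.0, 0.0, 0.0]
`grad_refs = [gradients] * 5` → grad_refs = [[0.0, 0.0, 0.0, 0.0, 0.0, 0.0, 0.0, 0.0], [0.0, 0.0, 0.0, 0.0, 0.0, 0.0, 0.0, 0.0], [0.0, 0.0, 0.0, 0.0, 0.0, 0.0, 0.0, 0.0], [0.0, 0.0, 0.0, 0.0, 0.0, 0.0, 0.0, 0.0], [0.0, 0.0, 0.0, 0.0, 0.0, 0.0, 0.0, 0.0]]
`accumulate(grad_refs[0], [5.0, 4.5, 4.0])` → gradients = [5.0, 4.5, 4.0, 0.0, 0.0, 0.0, 0.0, 0.0]; grad_refs = [[5.0, 4.5, 4.0, 0.0, 0.0, 0.0, 0.0, 0.0], [5.0, 4.5, 4.0, 0.0, 0.0, 0.0, 0.0, 0.0], [5.0, 4.5, 4.0, 0.0, 0.0, 0.0, 0.0, 0.0], [5.0, 4.5, 4.0, 0.0, 0.0, 0.0, 0.0, 0.0], [5.0, 4.5, 4.0, 0.0, 0.0, 0.0, 0.0, 0.0]]
`accumulate(grad_refs[1], [4.0, 1.5, 4.5])` → gradients = [9.0, 6.0, 8.5, 0.0, 0.0, 0.0, 0.0, 0.0]; grad_refs = [[9.0, 6.0, 8.5, 0.0, 0.0, 0.0, 0.0, 0.0], [9.0, 6.0, 8.5, 0.0, 0.0, 0.0, 0.0, 0.0], [9.0, 6.0, 8.5, 0.0, 0.0, 0.0, 0.0, 0.0], [9.0, 6.0, 8.5, 0.0, 0.0, 0.0, 0.0, 0.0], [9.0, 6.0, 8.5, 0.0, 0.0, 0.0, 0.0, 0.0]]
`print(gradients)` → prints [9.0, 6.0, 8.5, 0.0, 0.0, 0.0, 0.0, 0.0]
`print(grad_refs[0] is grad_refs[1])` → prints True

Answer:
[9.0, 6.0, 8.5, 0.0, 0.0, 0.0, 0.0, 0.0]
True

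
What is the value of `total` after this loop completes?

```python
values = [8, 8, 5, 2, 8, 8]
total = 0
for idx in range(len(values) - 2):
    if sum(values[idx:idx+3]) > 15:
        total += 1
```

Count windows with sum > 15
`total` takes the values: 0 → 1 → 2

Answer: 2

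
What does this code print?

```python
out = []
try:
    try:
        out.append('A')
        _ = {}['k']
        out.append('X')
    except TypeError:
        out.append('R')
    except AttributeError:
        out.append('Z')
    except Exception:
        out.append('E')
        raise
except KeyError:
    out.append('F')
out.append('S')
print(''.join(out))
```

Execution trace: 'A' (inner try body) → 'E' (inner except Exception) → 'F' (outer except KeyError) → 'S' (after the try/except). Output: AEFS

Answer: AEFS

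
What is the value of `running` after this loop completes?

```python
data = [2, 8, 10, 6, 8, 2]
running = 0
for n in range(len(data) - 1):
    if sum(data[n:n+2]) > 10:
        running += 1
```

Count windows with sum > 10
`running` takes the values: 0 → 1 → 2 → 3

Answer: 3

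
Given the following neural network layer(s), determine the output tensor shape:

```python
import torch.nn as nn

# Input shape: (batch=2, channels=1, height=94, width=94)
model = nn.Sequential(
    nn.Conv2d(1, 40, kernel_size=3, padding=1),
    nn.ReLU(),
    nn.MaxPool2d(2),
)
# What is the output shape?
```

Input: (2, 1, 94, 94) -> after Conv2d: (2, 40, 94, 94) -> after ReLU: (2, 40, 94, 94) -> Output: (2, 40, 47, 47)

Answer: (2, 40, 47, 47)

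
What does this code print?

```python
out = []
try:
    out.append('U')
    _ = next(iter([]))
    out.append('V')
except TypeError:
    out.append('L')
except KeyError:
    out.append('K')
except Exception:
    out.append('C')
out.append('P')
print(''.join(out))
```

Execution trace: 'U' (try body) → 'C' (except Exception) → 'P' (after the try/except). Output: UCP

Answer: UCP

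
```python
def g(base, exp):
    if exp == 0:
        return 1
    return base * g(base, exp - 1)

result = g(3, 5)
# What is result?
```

g(3, 5) = 3 * 3 * 3 * 3 * 3 = 243

Answer: 243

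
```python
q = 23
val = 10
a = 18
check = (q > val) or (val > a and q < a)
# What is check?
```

Trace:
`q = 23` → q = 23
`val = 10` → val = 10
`a = 18` → a = 18
`check = (q > val) or (val > a and q < a)` → check = True
So check = True

Answer: True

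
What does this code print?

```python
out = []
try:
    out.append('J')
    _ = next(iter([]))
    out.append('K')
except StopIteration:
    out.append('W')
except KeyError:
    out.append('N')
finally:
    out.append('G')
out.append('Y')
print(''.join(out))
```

Execution trace: 'J' (try body) → 'W' (except StopIteration) → 'G' (finally) → 'Y' (after the try/except). Output: JWGY

Answer: JWGY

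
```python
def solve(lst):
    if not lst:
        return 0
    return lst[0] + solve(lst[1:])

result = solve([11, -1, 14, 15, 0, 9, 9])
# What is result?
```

11 + (-1) + 14 + 15 + 0 + 9 + 9 + 0 = 57

Answer: 57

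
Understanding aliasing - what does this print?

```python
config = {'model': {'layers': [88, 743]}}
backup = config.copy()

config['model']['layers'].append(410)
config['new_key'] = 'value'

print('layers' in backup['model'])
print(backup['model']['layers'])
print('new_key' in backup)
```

Key concept: shallow copy gotcha with nested dict.
Step by step:
`config = {'model': {'layers': [88, 743]}}` → config = {'model': {'layers': [88, 743]}}
`backup = config.copy()` → backup = {'model': {'layers': [88, 743]}}
`config['model']['layers'].append(410)` → config = {'model': {'layers': [88, 743, 410]}}; backup = {'model': {'layers': [88, 743, 410]}}
`config['new_key'] = 'value'` → config = {'model': {'layers': [88, 743, 410]}, 'new_key': 'value'}
`print('layers' in backup['model'])` → prints True
`print(backup['model']['layers'])` → prints [88, 743, 410]
`print('new_key' in backup)` → prints False

Answer:
True
[88, 743, 410]
False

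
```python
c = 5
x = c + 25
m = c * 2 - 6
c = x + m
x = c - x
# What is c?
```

Trace:
`c = 5` → c = 5
`x = c + 25` → x = 30
`m = c * 2 - 6` → m = 4
`c = x + m` → c = 34
`x = c - x` → x = 4
So c = 34

Answer: 34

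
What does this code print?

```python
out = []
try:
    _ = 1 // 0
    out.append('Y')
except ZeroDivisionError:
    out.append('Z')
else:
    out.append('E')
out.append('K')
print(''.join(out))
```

Execution trace: 'Z' (except ZeroDivisionError) → 'K' (after the try/except). Output: ZK

Answer: ZK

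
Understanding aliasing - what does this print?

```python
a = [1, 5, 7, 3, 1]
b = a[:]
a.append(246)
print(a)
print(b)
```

Key concept: slice [:] creates copy.
Step by step:
`a = [1, 5, 7, 3, 1]` → a = [1, 5, 7, 3, 1]
`b = a[:]` → b = [1, 5, 7, 3, 1]
`a.append(246)` → a = [1, 5, 7, 3, 1, 246]
`print(a)` → prints [1, 5, 7, 3, 1, 246]
`print(b)` → prints [1, 5, 7, 3, 1]

Answer:
[1, 5, 7, 3, 1, 246]
[1, 5, 7, 3, 1]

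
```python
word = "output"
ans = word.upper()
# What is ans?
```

Trace:
`word = "output"` → word = 'output'
`ans = word.upper()` → ans = 'OUTPUT'
So ans = 'OUTPUT'

Answer: 'OUTPUT'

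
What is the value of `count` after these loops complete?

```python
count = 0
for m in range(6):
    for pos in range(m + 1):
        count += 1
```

Triangle: 1 + 2 + ... + 6
`count` takes the values: 0 → 1 → 2 → 3 → 4 → 5 → 6 → 7 → 8 → 9 → 10 → 11 → 12 → 13 → 14 → 15 → 16 → 17 → 18 → 19 → 20 → 21

Answer: 21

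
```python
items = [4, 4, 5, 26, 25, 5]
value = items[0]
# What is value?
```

Trace:
`items = [4, 4, 5, 26, 25, 5]` → items = [4, 4, 5, 26, 25, 5]
`value = items[0]` → value = 4
So value = 4

Answer: 4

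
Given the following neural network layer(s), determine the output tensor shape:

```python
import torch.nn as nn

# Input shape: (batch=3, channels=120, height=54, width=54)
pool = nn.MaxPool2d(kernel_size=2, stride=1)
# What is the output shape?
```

Input: (3, 120, 54, 54) -> Output: (3, 120, 53, 53)

Answer: (3, 120, 53, 53)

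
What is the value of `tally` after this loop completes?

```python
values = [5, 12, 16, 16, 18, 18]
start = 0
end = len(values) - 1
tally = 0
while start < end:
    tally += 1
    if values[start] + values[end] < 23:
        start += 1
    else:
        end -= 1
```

Steps to find pair summing to 23
`tally` takes the values: 0 → 1 → 2 → 3 → 4 → 5

Answer: 5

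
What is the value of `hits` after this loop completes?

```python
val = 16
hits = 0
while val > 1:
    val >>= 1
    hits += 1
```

Count right shifts until 1
`hits` takes the values: 0 → 1 → 2 → 3 → 4

Answer: 4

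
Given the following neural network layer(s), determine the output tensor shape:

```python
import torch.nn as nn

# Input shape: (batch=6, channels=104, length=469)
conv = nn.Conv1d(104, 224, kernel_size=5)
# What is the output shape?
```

Input: (6, 104, 469) -> Output: (6, 224, 465)

Answer: (6, 224, 465)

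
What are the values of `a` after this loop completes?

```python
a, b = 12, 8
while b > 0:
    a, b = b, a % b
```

GCD of 12 and 8
`a` takes the values: 12 → 8 → 4

Answer: 4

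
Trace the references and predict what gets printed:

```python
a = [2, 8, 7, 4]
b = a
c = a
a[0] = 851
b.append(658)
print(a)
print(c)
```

Key concept: multiple aliases.
Step by step:
`a = [2, 8, 7, 4]` → a = [2, 8, 7, 4]
`b = a` → b = [2, 8, 7, 4] (same object as a)
`c = a` → c = [2, 8, 7, 4] (same object as a, b)
`a[0] = 851` → a = [851, 8, 7, 4] (same object as b, c); b = [851, 8, 7, 4] (same object as a, c); c = [851, 8, 7, 4] (same object as a, b)
`b.append(658)` → a = [851, 8, 7, 4, 658] (same object as b, c); b = [851, 8, 7, 4, 658] (same object as a, c); c = [851, 8, 7, 4, 658] (same object as a, b)
`print(a)` → prints [851, 8, 7, 4, 658]
`print(c)` → prints [851, 8, 7, 4, 658]

Answer:
[851, 8, 7, 4, 658]
[851, 8, 7, 4, 658]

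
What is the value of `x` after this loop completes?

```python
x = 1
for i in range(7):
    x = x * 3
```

Multiply by 3, 7 times: 1 * 3^7 = 2187
`x` takes the values: 1 → 3 → 9 → 27 → 81 → 243 → 729 → 2187

Answer: 2187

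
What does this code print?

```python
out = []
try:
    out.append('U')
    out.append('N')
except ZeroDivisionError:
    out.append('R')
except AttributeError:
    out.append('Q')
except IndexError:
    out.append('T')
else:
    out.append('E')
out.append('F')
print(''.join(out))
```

Execution trace: 'U' (try body) → 'N' (try body, no exception) → 'E' (else) → 'F' (after the try/except). Output: UNEF

Answer: UNEF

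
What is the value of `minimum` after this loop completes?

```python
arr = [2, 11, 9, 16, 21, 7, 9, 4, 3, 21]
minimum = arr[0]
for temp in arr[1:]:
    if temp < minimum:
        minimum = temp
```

Minimum of [2, 11, 9, 16, 21, 7, 9, 4, 3, 21]
`minimum` takes the values: 2

Answer: 2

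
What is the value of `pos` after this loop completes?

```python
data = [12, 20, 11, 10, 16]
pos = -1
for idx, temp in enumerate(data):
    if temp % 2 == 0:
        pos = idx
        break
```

First even number index in [12, 20, 11, 10, 16]
`pos` takes the values: -1 → 0

Answer: 0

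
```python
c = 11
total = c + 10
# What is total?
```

Trace:
`c = 11` → c = 11
`total = c + 10` → total = 21
So total = 21

Answer: 21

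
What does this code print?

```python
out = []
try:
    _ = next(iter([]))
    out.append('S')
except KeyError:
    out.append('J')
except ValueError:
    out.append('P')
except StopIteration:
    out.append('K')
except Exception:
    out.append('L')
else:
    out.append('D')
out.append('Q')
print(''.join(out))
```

Execution trace: 'K' (except StopIteration) → 'Q' (after the try/except). Output: KQ

Answer: KQ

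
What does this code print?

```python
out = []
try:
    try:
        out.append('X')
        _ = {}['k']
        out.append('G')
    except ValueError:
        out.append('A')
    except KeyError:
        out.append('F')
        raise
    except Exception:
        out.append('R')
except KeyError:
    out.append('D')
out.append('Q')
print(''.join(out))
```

Execution trace: 'X' (inner try body) → 'F' (inner except KeyError) → 'D' (outer except KeyError) → 'Q' (after the try/except). Output: XFDQ

Answer: XFDQ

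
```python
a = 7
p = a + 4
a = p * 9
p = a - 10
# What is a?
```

Trace:
`a = 7` → a = 7
`p = a + 4` → p = 11
`a = p * 9` → a = 99
`p = a - 10` → p = 89
So a = 99

Answer: 99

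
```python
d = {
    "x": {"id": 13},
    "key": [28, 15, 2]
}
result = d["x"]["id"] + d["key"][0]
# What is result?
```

Trace:
`d = { ...` → d = {'x': {'id': 13}, 'key': [28, 15, 2]}
`result = d["x"]["id"] + d["key"][0]` → result = 41
So result = 41

Answer: 41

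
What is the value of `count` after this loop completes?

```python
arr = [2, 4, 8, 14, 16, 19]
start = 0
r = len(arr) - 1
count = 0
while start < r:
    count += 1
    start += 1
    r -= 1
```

Iterations until pointers meet (list length 6)
`count` takes the values: 0 → 1 → 2 → 3

Answer: 3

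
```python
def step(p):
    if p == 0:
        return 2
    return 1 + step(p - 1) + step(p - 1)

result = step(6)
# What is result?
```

step(p) = 1 + 2·step(p-1), step(0)=2. Closed form: (2+1)·2^6 - 1 = 191.

Answer: 191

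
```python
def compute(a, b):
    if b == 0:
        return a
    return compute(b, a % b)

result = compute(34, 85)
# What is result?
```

compute(34, 85) -> compute(85, 34) -> compute(34, 17) -> compute(17, 0) -> 17

Answer: 17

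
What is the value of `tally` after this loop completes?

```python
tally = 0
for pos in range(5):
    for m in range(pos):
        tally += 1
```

Triangle number: 0+1+2+...+4
`tally` takes the values: 0 → 1 → 2 → 3 → 4 → 5 → 6 → 7 → 8 → 9 → 10

Answer: 10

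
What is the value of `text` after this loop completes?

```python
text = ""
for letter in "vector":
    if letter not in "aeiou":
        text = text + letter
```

Remove vowels from 'vector'
`text` takes the values: "" → "v" → "vc" → "vct" → "vctr"

Answer: "vctr"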